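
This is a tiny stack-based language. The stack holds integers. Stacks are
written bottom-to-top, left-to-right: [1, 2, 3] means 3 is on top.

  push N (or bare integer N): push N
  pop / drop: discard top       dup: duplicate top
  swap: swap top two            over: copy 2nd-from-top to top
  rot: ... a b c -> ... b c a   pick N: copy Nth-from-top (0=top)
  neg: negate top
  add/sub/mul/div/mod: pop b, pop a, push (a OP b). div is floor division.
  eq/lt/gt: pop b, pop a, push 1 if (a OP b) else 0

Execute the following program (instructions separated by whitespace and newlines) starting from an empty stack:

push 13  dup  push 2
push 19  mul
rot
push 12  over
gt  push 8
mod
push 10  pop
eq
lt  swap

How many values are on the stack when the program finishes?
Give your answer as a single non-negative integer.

After 'push 13': stack = [13] (depth 1)
After 'dup': stack = [13, 13] (depth 2)
After 'push 2': stack = [13, 13, 2] (depth 3)
After 'push 19': stack = [13, 13, 2, 19] (depth 4)
After 'mul': stack = [13, 13, 38] (depth 3)
After 'rot': stack = [13, 38, 13] (depth 3)
After 'push 12': stack = [13, 38, 13, 12] (depth 4)
After 'over': stack = [13, 38, 13, 12, 13] (depth 5)
After 'gt': stack = [13, 38, 13, 0] (depth 4)
After 'push 8': stack = [13, 38, 13, 0, 8] (depth 5)
After 'mod': stack = [13, 38, 13, 0] (depth 4)
After 'push 10': stack = [13, 38, 13, 0, 10] (depth 5)
After 'pop': stack = [13, 38, 13, 0] (depth 4)
After 'eq': stack = [13, 38, 0] (depth 3)
After 'lt': stack = [13, 0] (depth 2)
After 'swap': stack = [0, 13] (depth 2)

Answer: 2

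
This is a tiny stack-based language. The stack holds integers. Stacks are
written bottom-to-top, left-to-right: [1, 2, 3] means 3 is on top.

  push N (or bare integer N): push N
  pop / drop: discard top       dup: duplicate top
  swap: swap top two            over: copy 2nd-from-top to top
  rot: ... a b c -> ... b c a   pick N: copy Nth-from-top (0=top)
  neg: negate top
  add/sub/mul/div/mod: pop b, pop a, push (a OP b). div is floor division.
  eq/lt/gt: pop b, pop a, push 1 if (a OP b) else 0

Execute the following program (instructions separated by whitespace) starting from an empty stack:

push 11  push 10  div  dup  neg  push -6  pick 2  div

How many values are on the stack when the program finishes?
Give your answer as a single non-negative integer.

After 'push 11': stack = [11] (depth 1)
After 'push 10': stack = [11, 10] (depth 2)
After 'div': stack = [1] (depth 1)
After 'dup': stack = [1, 1] (depth 2)
After 'neg': stack = [1, -1] (depth 2)
After 'push -6': stack = [1, -1, -6] (depth 3)
After 'pick 2': stack = [1, -1, -6, 1] (depth 4)
After 'div': stack = [1, -1, -6] (depth 3)

Answer: 3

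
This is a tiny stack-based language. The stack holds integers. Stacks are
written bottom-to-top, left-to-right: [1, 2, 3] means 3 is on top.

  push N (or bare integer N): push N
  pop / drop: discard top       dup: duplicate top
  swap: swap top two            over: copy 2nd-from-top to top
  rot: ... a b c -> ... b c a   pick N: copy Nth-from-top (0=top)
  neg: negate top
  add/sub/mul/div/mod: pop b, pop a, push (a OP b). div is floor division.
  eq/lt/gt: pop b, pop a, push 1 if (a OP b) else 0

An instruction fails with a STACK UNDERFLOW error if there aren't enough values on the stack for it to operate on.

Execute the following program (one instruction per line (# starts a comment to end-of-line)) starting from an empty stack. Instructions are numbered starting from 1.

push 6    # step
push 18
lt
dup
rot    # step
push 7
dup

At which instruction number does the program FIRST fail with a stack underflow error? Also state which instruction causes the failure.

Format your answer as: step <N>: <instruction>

Step 1 ('push 6'): stack = [6], depth = 1
Step 2 ('push 18'): stack = [6, 18], depth = 2
Step 3 ('lt'): stack = [1], depth = 1
Step 4 ('dup'): stack = [1, 1], depth = 2
Step 5 ('rot'): needs 3 value(s) but depth is 2 — STACK UNDERFLOW

Answer: step 5: rot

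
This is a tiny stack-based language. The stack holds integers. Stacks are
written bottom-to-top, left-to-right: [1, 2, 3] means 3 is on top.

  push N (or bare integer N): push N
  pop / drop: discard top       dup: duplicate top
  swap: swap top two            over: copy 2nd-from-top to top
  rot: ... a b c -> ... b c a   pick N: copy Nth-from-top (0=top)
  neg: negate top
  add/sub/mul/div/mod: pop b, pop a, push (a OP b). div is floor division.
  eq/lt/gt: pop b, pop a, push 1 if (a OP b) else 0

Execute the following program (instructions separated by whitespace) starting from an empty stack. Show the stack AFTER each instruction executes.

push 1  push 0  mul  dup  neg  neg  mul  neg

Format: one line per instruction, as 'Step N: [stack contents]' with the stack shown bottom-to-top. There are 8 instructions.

Step 1: [1]
Step 2: [1, 0]
Step 3: [0]
Step 4: [0, 0]
Step 5: [0, 0]
Step 6: [0, 0]
Step 7: [0]
Step 8: [0]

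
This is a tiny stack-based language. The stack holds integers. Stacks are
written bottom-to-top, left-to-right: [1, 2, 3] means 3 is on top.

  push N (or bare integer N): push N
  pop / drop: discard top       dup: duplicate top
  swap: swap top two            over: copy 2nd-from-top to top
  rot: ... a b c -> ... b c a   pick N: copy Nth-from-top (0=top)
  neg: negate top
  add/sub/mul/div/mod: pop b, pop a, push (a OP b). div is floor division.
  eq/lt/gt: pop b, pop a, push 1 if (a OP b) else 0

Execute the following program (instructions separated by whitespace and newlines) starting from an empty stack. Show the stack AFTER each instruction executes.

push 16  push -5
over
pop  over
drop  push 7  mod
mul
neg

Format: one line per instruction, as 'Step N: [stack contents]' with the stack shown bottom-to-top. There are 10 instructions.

Step 1: [16]
Step 2: [16, -5]
Step 3: [16, -5, 16]
Step 4: [16, -5]
Step 5: [16, -5, 16]
Step 6: [16, -5]
Step 7: [16, -5, 7]
Step 8: [16, 2]
Step 9: [32]
Step 10: [-32]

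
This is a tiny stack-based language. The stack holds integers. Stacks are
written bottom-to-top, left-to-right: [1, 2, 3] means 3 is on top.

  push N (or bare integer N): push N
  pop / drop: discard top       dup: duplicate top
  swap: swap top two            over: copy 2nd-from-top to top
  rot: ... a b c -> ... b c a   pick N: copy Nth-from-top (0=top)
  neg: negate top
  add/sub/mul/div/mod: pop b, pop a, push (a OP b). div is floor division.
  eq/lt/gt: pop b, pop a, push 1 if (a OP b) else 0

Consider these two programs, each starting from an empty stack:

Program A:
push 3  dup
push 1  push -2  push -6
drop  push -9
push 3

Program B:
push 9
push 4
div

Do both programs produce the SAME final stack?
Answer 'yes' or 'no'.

Program A trace:
  After 'push 3': [3]
  After 'dup': [3, 3]
  After 'push 1': [3, 3, 1]
  After 'push -2': [3, 3, 1, -2]
  After 'push -6': [3, 3, 1, -2, -6]
  After 'drop': [3, 3, 1, -2]
  After 'push -9': [3, 3, 1, -2, -9]
  After 'push 3': [3, 3, 1, -2, -9, 3]
Program A final stack: [3, 3, 1, -2, -9, 3]

Program B trace:
  After 'push 9': [9]
  After 'push 4': [9, 4]
  After 'div': [2]
Program B final stack: [2]
Same: no

Answer: no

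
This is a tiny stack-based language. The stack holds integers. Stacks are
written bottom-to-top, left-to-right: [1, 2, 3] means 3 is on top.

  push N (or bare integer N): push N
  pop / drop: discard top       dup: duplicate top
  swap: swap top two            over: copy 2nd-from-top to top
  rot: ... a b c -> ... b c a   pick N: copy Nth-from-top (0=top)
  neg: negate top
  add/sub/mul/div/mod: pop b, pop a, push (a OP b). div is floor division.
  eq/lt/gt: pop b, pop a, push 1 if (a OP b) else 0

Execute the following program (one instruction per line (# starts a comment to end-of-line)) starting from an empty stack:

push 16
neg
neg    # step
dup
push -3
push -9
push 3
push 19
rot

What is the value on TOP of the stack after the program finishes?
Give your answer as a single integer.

Answer: -9

Derivation:
After 'push 16': [16]
After 'neg': [-16]
After 'neg': [16]
After 'dup': [16, 16]
After 'push -3': [16, 16, -3]
After 'push -9': [16, 16, -3, -9]
After 'push 3': [16, 16, -3, -9, 3]
After 'push 19': [16, 16, -3, -9, 3, 19]
After 'rot': [16, 16, -3, 3, 19, -9]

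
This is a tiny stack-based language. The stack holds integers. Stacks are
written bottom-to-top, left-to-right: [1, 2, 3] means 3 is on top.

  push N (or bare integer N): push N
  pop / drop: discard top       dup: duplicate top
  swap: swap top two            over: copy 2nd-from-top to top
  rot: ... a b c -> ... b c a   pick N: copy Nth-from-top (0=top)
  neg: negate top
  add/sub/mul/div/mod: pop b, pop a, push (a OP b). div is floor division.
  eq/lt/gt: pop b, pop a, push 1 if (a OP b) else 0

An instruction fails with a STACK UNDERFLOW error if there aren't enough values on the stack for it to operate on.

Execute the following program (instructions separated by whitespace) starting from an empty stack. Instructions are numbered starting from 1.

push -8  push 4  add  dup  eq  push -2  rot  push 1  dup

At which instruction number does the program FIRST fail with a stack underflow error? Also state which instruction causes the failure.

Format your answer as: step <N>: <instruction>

Step 1 ('push -8'): stack = [-8], depth = 1
Step 2 ('push 4'): stack = [-8, 4], depth = 2
Step 3 ('add'): stack = [-4], depth = 1
Step 4 ('dup'): stack = [-4, -4], depth = 2
Step 5 ('eq'): stack = [1], depth = 1
Step 6 ('push -2'): stack = [1, -2], depth = 2
Step 7 ('rot'): needs 3 value(s) but depth is 2 — STACK UNDERFLOW

Answer: step 7: rot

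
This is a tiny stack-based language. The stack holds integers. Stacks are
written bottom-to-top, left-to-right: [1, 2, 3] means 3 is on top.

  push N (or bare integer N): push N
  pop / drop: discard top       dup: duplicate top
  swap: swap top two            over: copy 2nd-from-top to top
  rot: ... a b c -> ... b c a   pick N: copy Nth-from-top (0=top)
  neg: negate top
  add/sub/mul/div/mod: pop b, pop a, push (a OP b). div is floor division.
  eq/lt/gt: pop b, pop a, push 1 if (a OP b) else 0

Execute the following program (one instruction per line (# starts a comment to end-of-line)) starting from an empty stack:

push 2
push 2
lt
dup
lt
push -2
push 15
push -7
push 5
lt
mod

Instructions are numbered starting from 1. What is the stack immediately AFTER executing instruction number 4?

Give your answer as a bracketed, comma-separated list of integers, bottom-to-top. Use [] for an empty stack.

Answer: [0, 0]

Derivation:
Step 1 ('push 2'): [2]
Step 2 ('push 2'): [2, 2]
Step 3 ('lt'): [0]
Step 4 ('dup'): [0, 0]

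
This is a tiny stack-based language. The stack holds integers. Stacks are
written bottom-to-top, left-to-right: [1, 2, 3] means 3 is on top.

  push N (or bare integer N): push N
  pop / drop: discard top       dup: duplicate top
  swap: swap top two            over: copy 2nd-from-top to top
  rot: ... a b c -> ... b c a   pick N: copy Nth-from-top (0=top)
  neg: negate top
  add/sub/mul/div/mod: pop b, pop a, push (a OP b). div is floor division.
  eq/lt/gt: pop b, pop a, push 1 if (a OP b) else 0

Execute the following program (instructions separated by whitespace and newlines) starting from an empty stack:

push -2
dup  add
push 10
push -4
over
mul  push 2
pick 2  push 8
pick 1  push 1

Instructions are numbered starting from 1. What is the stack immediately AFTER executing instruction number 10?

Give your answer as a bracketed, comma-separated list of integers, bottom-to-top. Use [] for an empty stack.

Step 1 ('push -2'): [-2]
Step 2 ('dup'): [-2, -2]
Step 3 ('add'): [-4]
Step 4 ('push 10'): [-4, 10]
Step 5 ('push -4'): [-4, 10, -4]
Step 6 ('over'): [-4, 10, -4, 10]
Step 7 ('mul'): [-4, 10, -40]
Step 8 ('push 2'): [-4, 10, -40, 2]
Step 9 ('pick 2'): [-4, 10, -40, 2, 10]
Step 10 ('push 8'): [-4, 10, -40, 2, 10, 8]

Answer: [-4, 10, -40, 2, 10, 8]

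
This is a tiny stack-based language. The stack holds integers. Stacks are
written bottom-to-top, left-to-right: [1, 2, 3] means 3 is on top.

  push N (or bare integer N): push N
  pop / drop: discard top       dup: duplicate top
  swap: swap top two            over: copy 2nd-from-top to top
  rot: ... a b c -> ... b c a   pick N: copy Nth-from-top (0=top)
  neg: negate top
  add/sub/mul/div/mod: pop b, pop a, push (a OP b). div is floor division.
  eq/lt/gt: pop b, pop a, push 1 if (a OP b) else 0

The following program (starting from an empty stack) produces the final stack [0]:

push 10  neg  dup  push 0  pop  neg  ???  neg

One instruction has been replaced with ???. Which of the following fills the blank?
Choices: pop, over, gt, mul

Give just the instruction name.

Stack before ???: [-10, 10]
Stack after ???:  [0]
Checking each choice:
  pop: produces [10]
  over: produces [-10, 10, 10]
  gt: MATCH
  mul: produces [100]


Answer: gt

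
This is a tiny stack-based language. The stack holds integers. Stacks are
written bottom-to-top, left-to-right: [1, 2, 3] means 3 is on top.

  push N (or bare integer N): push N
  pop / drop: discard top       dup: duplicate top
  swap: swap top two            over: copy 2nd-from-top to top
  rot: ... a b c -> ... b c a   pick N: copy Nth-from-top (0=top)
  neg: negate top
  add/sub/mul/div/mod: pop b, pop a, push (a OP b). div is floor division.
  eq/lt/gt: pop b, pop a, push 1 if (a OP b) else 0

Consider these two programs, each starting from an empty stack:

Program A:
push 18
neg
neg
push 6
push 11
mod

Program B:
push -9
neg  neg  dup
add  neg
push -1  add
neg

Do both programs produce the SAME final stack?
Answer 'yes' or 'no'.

Program A trace:
  After 'push 18': [18]
  After 'neg': [-18]
  After 'neg': [18]
  After 'push 6': [18, 6]
  After 'push 11': [18, 6, 11]
  After 'mod': [18, 6]
Program A final stack: [18, 6]

Program B trace:
  After 'push -9': [-9]
  After 'neg': [9]
  After 'neg': [-9]
  After 'dup': [-9, -9]
  After 'add': [-18]
  After 'neg': [18]
  After 'push -1': [18, -1]
  After 'add': [17]
  After 'neg': [-17]
Program B final stack: [-17]
Same: no

Answer: no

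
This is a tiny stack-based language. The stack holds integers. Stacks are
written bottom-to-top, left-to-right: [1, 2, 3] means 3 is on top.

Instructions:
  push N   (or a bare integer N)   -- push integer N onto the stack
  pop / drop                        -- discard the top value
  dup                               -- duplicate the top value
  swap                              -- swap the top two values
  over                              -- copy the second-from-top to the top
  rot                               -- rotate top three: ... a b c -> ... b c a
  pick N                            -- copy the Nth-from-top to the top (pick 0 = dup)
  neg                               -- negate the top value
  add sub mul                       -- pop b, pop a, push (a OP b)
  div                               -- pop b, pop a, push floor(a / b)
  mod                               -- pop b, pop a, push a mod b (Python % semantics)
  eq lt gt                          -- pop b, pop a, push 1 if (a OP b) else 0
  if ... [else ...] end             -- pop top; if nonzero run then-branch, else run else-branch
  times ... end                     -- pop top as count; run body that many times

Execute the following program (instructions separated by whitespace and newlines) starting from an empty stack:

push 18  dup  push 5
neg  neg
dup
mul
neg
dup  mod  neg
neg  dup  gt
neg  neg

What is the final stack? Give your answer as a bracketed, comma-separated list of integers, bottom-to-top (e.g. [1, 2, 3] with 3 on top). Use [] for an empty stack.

Answer: [18, 18, 0]

Derivation:
After 'push 18': [18]
After 'dup': [18, 18]
After 'push 5': [18, 18, 5]
After 'neg': [18, 18, -5]
After 'neg': [18, 18, 5]
After 'dup': [18, 18, 5, 5]
After 'mul': [18, 18, 25]
After 'neg': [18, 18, -25]
After 'dup': [18, 18, -25, -25]
After 'mod': [18, 18, 0]
After 'neg': [18, 18, 0]
After 'neg': [18, 18, 0]
After 'dup': [18, 18, 0, 0]
After 'gt': [18, 18, 0]
After 'neg': [18, 18, 0]
After 'neg': [18, 18, 0]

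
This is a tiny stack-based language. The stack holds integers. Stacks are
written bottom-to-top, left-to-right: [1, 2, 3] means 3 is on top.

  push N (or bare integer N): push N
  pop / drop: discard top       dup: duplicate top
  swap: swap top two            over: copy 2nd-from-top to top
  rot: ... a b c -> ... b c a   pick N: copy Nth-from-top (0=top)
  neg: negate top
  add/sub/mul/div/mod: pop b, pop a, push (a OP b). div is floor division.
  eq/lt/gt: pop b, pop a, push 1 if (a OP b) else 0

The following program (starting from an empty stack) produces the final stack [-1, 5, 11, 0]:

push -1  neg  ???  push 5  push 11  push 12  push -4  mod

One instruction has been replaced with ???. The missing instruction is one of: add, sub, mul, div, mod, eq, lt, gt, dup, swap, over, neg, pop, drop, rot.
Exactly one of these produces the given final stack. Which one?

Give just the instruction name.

Stack before ???: [1]
Stack after ???:  [-1]
The instruction that transforms [1] -> [-1] is: neg

Answer: neg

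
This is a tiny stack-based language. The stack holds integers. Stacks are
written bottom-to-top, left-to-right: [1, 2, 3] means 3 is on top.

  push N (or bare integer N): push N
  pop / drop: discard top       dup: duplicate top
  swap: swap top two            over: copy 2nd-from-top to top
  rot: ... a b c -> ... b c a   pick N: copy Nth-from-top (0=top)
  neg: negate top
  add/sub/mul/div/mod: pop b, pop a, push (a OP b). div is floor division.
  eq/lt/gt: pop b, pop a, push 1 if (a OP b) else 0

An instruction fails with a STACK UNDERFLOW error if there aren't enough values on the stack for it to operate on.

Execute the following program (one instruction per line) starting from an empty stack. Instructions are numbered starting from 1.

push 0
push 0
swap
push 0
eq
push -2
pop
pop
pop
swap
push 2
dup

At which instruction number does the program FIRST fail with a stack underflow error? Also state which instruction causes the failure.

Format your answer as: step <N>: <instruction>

Answer: step 10: swap

Derivation:
Step 1 ('push 0'): stack = [0], depth = 1
Step 2 ('push 0'): stack = [0, 0], depth = 2
Step 3 ('swap'): stack = [0, 0], depth = 2
Step 4 ('push 0'): stack = [0, 0, 0], depth = 3
Step 5 ('eq'): stack = [0, 1], depth = 2
Step 6 ('push -2'): stack = [0, 1, -2], depth = 3
Step 7 ('pop'): stack = [0, 1], depth = 2
Step 8 ('pop'): stack = [0], depth = 1
Step 9 ('pop'): stack = [], depth = 0
Step 10 ('swap'): needs 2 value(s) but depth is 0 — STACK UNDERFLOW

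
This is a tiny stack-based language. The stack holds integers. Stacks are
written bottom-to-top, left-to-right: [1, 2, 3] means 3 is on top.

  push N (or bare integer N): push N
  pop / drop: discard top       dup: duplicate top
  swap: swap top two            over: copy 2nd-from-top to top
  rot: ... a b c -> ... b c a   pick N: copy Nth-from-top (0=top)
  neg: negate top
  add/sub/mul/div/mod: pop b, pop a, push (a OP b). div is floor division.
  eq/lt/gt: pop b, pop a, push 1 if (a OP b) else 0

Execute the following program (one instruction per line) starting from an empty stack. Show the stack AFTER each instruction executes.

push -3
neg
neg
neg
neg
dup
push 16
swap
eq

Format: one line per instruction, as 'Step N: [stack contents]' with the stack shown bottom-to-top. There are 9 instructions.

Step 1: [-3]
Step 2: [3]
Step 3: [-3]
Step 4: [3]
Step 5: [-3]
Step 6: [-3, -3]
Step 7: [-3, -3, 16]
Step 8: [-3, 16, -3]
Step 9: [-3, 0]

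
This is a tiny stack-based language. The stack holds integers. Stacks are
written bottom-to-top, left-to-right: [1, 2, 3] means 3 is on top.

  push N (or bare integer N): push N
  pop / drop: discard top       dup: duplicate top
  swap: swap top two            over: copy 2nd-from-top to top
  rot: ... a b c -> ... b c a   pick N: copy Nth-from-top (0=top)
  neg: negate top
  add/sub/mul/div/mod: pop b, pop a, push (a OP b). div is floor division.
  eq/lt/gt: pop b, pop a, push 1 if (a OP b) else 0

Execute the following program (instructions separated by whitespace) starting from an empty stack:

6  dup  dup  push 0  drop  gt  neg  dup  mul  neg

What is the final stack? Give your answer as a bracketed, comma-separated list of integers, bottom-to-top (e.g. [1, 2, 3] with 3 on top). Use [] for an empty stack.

Answer: [6, 0]

Derivation:
After 'push 6': [6]
After 'dup': [6, 6]
After 'dup': [6, 6, 6]
After 'push 0': [6, 6, 6, 0]
After 'drop': [6, 6, 6]
After 'gt': [6, 0]
After 'neg': [6, 0]
After 'dup': [6, 0, 0]
After 'mul': [6, 0]
After 'neg': [6, 0]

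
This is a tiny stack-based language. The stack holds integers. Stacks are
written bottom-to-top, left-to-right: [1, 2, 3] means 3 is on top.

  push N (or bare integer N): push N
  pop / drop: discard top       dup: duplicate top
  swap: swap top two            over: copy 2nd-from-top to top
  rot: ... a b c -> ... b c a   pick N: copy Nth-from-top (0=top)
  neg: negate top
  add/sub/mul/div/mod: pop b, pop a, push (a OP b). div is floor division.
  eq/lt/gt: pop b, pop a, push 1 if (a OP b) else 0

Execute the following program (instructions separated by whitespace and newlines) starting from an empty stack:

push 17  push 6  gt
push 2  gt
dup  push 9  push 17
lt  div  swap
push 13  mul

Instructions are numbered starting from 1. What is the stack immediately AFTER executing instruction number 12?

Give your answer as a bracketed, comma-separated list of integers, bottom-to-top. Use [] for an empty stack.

Step 1 ('push 17'): [17]
Step 2 ('push 6'): [17, 6]
Step 3 ('gt'): [1]
Step 4 ('push 2'): [1, 2]
Step 5 ('gt'): [0]
Step 6 ('dup'): [0, 0]
Step 7 ('push 9'): [0, 0, 9]
Step 8 ('push 17'): [0, 0, 9, 17]
Step 9 ('lt'): [0, 0, 1]
Step 10 ('div'): [0, 0]
Step 11 ('swap'): [0, 0]
Step 12 ('push 13'): [0, 0, 13]

Answer: [0, 0, 13]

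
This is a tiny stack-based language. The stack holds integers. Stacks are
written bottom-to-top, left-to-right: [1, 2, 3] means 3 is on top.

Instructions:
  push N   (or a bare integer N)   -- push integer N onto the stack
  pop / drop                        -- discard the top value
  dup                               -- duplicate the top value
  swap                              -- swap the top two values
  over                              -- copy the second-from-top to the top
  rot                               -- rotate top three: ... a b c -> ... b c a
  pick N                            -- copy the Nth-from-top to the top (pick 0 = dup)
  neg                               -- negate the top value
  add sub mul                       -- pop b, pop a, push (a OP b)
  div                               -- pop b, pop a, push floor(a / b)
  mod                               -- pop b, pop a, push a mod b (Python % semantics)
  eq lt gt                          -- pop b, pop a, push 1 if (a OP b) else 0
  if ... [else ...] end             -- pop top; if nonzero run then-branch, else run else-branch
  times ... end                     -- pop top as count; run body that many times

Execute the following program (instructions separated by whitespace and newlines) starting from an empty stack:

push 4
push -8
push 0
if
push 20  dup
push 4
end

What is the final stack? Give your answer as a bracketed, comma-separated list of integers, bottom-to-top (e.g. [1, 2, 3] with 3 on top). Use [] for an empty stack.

Answer: [4, -8]

Derivation:
After 'push 4': [4]
After 'push -8': [4, -8]
After 'push 0': [4, -8, 0]
After 'if': [4, -8]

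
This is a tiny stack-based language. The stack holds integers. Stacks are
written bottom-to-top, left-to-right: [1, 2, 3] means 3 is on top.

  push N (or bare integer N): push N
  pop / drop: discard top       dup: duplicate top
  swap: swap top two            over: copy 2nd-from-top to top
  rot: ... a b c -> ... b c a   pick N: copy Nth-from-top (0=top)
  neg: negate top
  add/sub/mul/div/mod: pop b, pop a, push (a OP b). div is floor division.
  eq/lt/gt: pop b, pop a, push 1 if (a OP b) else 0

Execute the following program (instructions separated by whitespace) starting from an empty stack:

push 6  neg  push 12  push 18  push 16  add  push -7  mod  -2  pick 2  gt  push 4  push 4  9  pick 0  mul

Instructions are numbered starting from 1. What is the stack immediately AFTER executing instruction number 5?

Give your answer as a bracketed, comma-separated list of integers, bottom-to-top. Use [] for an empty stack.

Answer: [-6, 12, 18, 16]

Derivation:
Step 1 ('push 6'): [6]
Step 2 ('neg'): [-6]
Step 3 ('push 12'): [-6, 12]
Step 4 ('push 18'): [-6, 12, 18]
Step 5 ('push 16'): [-6, 12, 18, 16]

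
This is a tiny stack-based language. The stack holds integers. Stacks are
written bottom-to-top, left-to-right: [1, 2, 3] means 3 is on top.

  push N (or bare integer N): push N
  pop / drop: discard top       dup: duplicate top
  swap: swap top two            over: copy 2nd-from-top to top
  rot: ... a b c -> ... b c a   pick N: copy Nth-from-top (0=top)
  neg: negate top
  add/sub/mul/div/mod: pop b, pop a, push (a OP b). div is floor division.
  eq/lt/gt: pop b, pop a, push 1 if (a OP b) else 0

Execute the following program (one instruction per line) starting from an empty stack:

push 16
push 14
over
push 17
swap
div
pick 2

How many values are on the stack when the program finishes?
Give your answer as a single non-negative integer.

After 'push 16': stack = [16] (depth 1)
After 'push 14': stack = [16, 14] (depth 2)
After 'over': stack = [16, 14, 16] (depth 3)
After 'push 17': stack = [16, 14, 16, 17] (depth 4)
After 'swap': stack = [16, 14, 17, 16] (depth 4)
After 'div': stack = [16, 14, 1] (depth 3)
After 'pick 2': stack = [16, 14, 1, 16] (depth 4)

Answer: 4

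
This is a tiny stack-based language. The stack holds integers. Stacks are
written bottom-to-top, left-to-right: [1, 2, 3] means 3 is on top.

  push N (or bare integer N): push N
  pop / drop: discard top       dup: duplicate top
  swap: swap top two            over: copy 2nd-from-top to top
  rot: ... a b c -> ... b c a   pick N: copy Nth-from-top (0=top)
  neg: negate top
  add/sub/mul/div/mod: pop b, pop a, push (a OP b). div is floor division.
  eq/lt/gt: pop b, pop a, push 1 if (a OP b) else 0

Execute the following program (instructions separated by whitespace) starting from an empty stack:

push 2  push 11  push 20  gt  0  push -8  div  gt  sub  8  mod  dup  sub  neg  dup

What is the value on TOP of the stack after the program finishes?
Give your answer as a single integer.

After 'push 2': [2]
After 'push 11': [2, 11]
After 'push 20': [2, 11, 20]
After 'gt': [2, 0]
After 'push 0': [2, 0, 0]
After 'push -8': [2, 0, 0, -8]
After 'div': [2, 0, 0]
After 'gt': [2, 0]
After 'sub': [2]
After 'push 8': [2, 8]
After 'mod': [2]
After 'dup': [2, 2]
After 'sub': [0]
After 'neg': [0]
After 'dup': [0, 0]

Answer: 0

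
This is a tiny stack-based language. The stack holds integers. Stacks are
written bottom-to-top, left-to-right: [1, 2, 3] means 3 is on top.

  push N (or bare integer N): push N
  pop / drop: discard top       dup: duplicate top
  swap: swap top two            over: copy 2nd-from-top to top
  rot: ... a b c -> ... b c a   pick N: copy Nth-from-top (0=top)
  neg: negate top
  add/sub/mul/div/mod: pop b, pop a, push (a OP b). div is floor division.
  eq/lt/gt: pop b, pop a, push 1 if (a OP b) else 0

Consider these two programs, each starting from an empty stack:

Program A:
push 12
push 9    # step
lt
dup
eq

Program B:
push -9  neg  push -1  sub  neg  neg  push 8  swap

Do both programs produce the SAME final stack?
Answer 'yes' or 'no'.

Program A trace:
  After 'push 12': [12]
  After 'push 9': [12, 9]
  After 'lt': [0]
  After 'dup': [0, 0]
  After 'eq': [1]
Program A final stack: [1]

Program B trace:
  After 'push -9': [-9]
  After 'neg': [9]
  After 'push -1': [9, -1]
  After 'sub': [10]
  After 'neg': [-10]
  After 'neg': [10]
  After 'push 8': [10, 8]
  After 'swap': [8, 10]
Program B final stack: [8, 10]
Same: no

Answer: no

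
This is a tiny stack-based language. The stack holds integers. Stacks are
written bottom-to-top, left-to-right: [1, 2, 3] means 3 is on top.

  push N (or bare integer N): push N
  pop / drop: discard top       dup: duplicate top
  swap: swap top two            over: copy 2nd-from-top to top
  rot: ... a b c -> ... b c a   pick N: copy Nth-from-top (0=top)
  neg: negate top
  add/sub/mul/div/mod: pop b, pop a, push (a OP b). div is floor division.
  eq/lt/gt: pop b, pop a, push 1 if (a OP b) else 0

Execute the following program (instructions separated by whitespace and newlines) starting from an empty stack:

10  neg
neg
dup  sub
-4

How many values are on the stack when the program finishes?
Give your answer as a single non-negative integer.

After 'push 10': stack = [10] (depth 1)
After 'neg': stack = [-10] (depth 1)
After 'neg': stack = [10] (depth 1)
After 'dup': stack = [10, 10] (depth 2)
After 'sub': stack = [0] (depth 1)
After 'push -4': stack = [0, -4] (depth 2)

Answer: 2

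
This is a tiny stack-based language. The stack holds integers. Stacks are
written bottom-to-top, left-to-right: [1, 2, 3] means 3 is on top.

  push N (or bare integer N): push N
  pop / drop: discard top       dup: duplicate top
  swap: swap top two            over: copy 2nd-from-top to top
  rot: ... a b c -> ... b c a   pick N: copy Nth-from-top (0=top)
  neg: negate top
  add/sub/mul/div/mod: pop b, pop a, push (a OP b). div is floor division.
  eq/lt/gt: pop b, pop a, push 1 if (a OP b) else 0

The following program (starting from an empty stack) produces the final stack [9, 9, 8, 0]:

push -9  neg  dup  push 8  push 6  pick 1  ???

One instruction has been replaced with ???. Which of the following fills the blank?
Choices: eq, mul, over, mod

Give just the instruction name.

Answer: eq

Derivation:
Stack before ???: [9, 9, 8, 6, 8]
Stack after ???:  [9, 9, 8, 0]
Checking each choice:
  eq: MATCH
  mul: produces [9, 9, 8, 48]
  over: produces [9, 9, 8, 6, 8, 6]
  mod: produces [9, 9, 8, 6]


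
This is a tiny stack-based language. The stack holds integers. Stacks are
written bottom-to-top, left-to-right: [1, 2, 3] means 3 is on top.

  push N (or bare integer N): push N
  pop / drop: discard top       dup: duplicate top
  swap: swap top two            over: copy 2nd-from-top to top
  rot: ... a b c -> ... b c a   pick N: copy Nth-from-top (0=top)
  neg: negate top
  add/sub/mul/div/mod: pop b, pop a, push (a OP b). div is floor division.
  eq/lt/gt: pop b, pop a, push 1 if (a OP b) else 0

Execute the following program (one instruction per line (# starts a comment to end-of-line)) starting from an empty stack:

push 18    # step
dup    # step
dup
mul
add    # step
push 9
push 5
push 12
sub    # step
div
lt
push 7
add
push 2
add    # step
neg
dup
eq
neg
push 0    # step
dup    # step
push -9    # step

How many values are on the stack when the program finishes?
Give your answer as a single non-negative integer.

Answer: 4

Derivation:
After 'push 18': stack = [18] (depth 1)
After 'dup': stack = [18, 18] (depth 2)
After 'dup': stack = [18, 18, 18] (depth 3)
After 'mul': stack = [18, 324] (depth 2)
After 'add': stack = [342] (depth 1)
After 'push 9': stack = [342, 9] (depth 2)
After 'push 5': stack = [342, 9, 5] (depth 3)
After 'push 12': stack = [342, 9, 5, 12] (depth 4)
After 'sub': stack = [342, 9, -7] (depth 3)
After 'div': stack = [342, -2] (depth 2)
  ...
After 'add': stack = [7] (depth 1)
After 'push 2': stack = [7, 2] (depth 2)
After 'add': stack = [9] (depth 1)
After 'neg': stack = [-9] (depth 1)
After 'dup': stack = [-9, -9] (depth 2)
After 'eq': stack = [1] (depth 1)
After 'neg': stack = [-1] (depth 1)
After 'push 0': stack = [-1, 0] (depth 2)
After 'dup': stack = [-1, 0, 0] (depth 3)
After 'push -9': stack = [-1, 0, 0, -9] (depth 4)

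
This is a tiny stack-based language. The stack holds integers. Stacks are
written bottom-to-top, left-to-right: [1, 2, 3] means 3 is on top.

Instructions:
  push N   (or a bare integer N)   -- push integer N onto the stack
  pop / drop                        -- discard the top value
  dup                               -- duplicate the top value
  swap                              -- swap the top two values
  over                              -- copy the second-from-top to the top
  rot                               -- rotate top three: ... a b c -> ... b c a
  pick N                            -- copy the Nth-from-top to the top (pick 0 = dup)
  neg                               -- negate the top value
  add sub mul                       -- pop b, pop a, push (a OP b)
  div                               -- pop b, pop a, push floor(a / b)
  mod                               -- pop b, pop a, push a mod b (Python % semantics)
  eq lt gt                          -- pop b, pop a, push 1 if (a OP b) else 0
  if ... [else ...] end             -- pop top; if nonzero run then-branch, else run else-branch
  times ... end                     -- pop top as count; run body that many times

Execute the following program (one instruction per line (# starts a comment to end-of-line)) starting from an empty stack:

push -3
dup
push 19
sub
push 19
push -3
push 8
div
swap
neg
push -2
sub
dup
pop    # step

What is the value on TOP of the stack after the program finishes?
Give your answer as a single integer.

After 'push -3': [-3]
After 'dup': [-3, -3]
After 'push 19': [-3, -3, 19]
After 'sub': [-3, -22]
After 'push 19': [-3, -22, 19]
After 'push -3': [-3, -22, 19, -3]
After 'push 8': [-3, -22, 19, -3, 8]
After 'div': [-3, -22, 19, -1]
After 'swap': [-3, -22, -1, 19]
After 'neg': [-3, -22, -1, -19]
After 'push -2': [-3, -22, -1, -19, -2]
After 'sub': [-3, -22, -1, -17]
After 'dup': [-3, -22, -1, -17, -17]
After 'pop': [-3, -22, -1, -17]

Answer: -17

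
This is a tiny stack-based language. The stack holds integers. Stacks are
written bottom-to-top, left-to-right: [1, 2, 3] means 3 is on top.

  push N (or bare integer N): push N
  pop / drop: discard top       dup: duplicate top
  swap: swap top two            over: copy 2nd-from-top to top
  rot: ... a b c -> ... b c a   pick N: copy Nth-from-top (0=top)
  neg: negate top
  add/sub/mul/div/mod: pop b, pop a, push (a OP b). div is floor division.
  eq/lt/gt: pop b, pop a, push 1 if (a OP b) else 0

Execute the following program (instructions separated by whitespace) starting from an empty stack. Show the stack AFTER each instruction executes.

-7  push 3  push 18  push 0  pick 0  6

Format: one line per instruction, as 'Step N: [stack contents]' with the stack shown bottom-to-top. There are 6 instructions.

Step 1: [-7]
Step 2: [-7, 3]
Step 3: [-7, 3, 18]
Step 4: [-7, 3, 18, 0]
Step 5: [-7, 3, 18, 0, 0]
Step 6: [-7, 3, 18, 0, 0, 6]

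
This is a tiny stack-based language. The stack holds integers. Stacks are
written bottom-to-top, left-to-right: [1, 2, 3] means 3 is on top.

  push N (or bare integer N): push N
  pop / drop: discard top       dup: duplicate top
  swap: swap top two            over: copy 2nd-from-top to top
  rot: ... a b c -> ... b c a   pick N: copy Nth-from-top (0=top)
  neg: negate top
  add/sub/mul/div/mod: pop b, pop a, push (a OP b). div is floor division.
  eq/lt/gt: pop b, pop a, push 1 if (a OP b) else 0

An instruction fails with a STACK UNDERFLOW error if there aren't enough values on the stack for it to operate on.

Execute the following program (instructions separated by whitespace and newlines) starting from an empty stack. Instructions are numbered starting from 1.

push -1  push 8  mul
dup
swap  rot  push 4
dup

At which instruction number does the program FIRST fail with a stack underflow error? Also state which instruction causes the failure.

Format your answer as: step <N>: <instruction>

Step 1 ('push -1'): stack = [-1], depth = 1
Step 2 ('push 8'): stack = [-1, 8], depth = 2
Step 3 ('mul'): stack = [-8], depth = 1
Step 4 ('dup'): stack = [-8, -8], depth = 2
Step 5 ('swap'): stack = [-8, -8], depth = 2
Step 6 ('rot'): needs 3 value(s) but depth is 2 — STACK UNDERFLOW

Answer: step 6: rot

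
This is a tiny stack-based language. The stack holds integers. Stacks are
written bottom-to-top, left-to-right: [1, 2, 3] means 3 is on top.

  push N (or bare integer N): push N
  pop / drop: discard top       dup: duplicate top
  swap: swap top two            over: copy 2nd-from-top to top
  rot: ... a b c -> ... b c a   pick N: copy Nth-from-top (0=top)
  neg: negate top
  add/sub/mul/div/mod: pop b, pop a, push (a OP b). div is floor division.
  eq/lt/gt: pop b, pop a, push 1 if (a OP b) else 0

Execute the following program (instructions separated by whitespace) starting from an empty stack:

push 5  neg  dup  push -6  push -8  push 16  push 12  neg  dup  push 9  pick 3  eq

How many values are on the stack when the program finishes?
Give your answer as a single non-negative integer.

Answer: 8

Derivation:
After 'push 5': stack = [5] (depth 1)
After 'neg': stack = [-5] (depth 1)
After 'dup': stack = [-5, -5] (depth 2)
After 'push -6': stack = [-5, -5, -6] (depth 3)
After 'push -8': stack = [-5, -5, -6, -8] (depth 4)
After 'push 16': stack = [-5, -5, -6, -8, 16] (depth 5)
After 'push 12': stack = [-5, -5, -6, -8, 16, 12] (depth 6)
After 'neg': stack = [-5, -5, -6, -8, 16, -12] (depth 6)
After 'dup': stack = [-5, -5, -6, -8, 16, -12, -12] (depth 7)
After 'push 9': stack = [-5, -5, -6, -8, 16, -12, -12, 9] (depth 8)
After 'pick 3': stack = [-5, -5, -6, -8, 16, -12, -12, 9, 16] (depth 9)
After 'eq': stack = [-5, -5, -6, -8, 16, -12, -12, 0] (depth 8)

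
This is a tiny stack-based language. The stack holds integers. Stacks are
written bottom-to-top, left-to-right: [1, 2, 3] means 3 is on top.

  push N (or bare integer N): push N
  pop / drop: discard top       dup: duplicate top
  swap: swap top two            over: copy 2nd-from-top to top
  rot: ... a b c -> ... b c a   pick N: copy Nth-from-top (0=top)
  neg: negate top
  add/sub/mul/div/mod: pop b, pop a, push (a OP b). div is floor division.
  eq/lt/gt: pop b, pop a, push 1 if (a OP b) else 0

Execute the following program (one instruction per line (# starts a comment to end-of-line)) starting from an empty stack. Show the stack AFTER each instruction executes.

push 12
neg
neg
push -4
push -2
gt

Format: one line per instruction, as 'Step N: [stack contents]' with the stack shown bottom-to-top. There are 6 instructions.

Step 1: [12]
Step 2: [-12]
Step 3: [12]
Step 4: [12, -4]
Step 5: [12, -4, -2]
Step 6: [12, 0]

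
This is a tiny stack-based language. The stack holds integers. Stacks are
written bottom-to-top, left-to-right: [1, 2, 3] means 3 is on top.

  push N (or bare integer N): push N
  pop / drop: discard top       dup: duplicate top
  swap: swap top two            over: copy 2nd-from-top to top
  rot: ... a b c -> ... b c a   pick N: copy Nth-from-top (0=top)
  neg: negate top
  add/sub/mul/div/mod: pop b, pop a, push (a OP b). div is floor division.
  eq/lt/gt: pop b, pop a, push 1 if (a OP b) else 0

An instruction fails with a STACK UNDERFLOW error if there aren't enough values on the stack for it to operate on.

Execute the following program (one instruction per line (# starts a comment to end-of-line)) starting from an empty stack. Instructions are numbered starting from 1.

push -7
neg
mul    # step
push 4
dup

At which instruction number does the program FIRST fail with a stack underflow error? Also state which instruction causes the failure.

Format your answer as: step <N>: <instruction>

Answer: step 3: mul

Derivation:
Step 1 ('push -7'): stack = [-7], depth = 1
Step 2 ('neg'): stack = [7], depth = 1
Step 3 ('mul'): needs 2 value(s) but depth is 1 — STACK UNDERFLOW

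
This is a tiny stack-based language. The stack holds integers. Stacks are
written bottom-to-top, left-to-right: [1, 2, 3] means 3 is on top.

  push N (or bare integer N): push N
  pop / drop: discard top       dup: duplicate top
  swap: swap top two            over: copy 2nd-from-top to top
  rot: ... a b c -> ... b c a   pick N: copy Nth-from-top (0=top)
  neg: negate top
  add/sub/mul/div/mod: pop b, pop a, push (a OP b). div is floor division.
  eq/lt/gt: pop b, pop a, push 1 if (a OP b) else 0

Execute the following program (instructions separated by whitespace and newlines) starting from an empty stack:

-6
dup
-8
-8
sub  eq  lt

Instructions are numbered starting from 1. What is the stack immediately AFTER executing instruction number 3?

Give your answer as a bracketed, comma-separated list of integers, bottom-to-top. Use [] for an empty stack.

Answer: [-6, -6, -8]

Derivation:
Step 1 ('-6'): [-6]
Step 2 ('dup'): [-6, -6]
Step 3 ('-8'): [-6, -6, -8]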